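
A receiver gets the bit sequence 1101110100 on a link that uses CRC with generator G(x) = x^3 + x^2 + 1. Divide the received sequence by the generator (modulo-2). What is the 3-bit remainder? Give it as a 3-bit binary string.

000

Modulo-2 division of 1101110100 by 1101:
  pos 0: 1101 XOR 1101 = 0000
  pos 4: 1101 XOR 1101 = 0000
Remainder = 000 (zero — the frame passes the CRC check).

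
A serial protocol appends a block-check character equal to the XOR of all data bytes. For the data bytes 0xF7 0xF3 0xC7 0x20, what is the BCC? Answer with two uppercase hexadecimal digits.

E3

XOR the bytes together:
  start with 0xF7
  0xF7 ⊕ 0xF3 = 0x04
  0x04 ⊕ 0xC7 = 0xC3
  0xC3 ⊕ 0x20 = 0xE3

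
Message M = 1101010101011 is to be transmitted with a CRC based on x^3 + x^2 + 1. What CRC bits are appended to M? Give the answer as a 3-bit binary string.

011

Append 3 zeros: 1101010101011000. Divide by 1101 (XOR where the leading bit is 1):
  pos 0: 1101 XOR 1101 = 0000
  pos 5: 1010 XOR 1101 = 0111
  pos 6: 1111 XOR 1101 = 0010
  pos 8: 1001 XOR 1101 = 0100
  pos 9: 1001 XOR 1101 = 0100
  pos 10: 1000 XOR 1101 = 0101
  pos 11: 1010 XOR 1101 = 0111
  pos 12: 1110 XOR 1101 = 0011
Remainder (last 3 bits) = 011. This is the CRC / FCS.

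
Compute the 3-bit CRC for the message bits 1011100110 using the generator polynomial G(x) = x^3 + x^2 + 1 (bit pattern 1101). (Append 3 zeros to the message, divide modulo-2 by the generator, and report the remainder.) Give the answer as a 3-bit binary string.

100

Append 3 zeros: 1011100110000. Divide by 1101 (XOR where the leading bit is 1):
  pos 0: 1011 XOR 1101 = 0110
  pos 1: 1101 XOR 1101 = 0000
  pos 7: 1100 XOR 1101 = 0001
Remainder (last 3 bits) = 100. This is the CRC / FCS.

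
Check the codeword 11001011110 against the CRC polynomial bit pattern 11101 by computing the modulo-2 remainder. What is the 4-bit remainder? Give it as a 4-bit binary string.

0001

Modulo-2 division of 11001011110 by 11101:
  pos 0: 11001 XOR 11101 = 00100
  pos 2: 10001 XOR 11101 = 01100
  pos 3: 11001 XOR 11101 = 00100
  pos 5: 10011 XOR 11101 = 01110
  pos 6: 11100 XOR 11101 = 00001
Remainder = 0001 (nonzero — an error is detected).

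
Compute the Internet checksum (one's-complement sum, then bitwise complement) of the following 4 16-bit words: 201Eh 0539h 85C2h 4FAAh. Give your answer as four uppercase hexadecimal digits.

One's-complement addition (fold any carry out of bit 15 back into bit 0):
  0x201E + 0x0539 = 0x02557
  0x2557 + 0x85C2 = 0x0AB19
  0xAB19 + 0x4FAA = 0x0FAC3
One's-complement sum = 0xFAC3.
Checksum = ~0xFAC3 & 0xFFFF = 0x053C.

053C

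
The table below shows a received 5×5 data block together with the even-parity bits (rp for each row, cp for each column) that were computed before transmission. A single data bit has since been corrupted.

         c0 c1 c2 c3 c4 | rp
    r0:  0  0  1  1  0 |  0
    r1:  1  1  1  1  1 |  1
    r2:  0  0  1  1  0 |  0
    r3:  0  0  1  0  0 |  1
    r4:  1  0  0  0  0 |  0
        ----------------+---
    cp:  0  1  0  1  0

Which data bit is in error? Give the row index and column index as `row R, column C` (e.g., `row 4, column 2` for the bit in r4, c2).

Recompute each row's even parity and compare to rp:
  r0: data parity 0, sent rp 0 → ok
  r1: data parity 1, sent rp 1 → ok
  r2: data parity 0, sent rp 0 → ok
  r3: data parity 1, sent rp 1 → ok
  r4: data parity 1, sent rp 0 → mismatch
Recompute each column's even parity and compare to cp:
  c0: data parity 0, sent cp 0 → ok
  c1: data parity 1, sent cp 1 → ok
  c2: data parity 0, sent cp 0 → ok
  c3: data parity 1, sent cp 1 → ok
  c4: data parity 1, sent cp 0 → mismatch
Exactly one row (r4) and one column (c4) fail → the flipped bit is at their intersection.

row 4, column 4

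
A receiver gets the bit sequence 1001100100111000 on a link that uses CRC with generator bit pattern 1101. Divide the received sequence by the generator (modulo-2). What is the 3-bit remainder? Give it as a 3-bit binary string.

101

Modulo-2 division of 1001100100111000 by 1101:
  pos 0: 1001 XOR 1101 = 0100
  pos 1: 1001 XOR 1101 = 0100
  pos 2: 1000 XOR 1101 = 0101
  pos 3: 1010 XOR 1101 = 0111
  pos 4: 1111 XOR 1101 = 0010
  pos 6: 1000 XOR 1101 = 0101
  pos 7: 1011 XOR 1101 = 0110
  pos 8: 1101 XOR 1101 = 0000
  pos 12: 1000 XOR 1101 = 0101
Remainder = 101 (nonzero — an error is detected).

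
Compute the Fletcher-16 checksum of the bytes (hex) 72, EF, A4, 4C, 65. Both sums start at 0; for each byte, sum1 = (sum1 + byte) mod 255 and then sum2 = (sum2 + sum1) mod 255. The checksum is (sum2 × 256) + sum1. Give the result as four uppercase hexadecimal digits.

E7B8

Running sums (mod 255):
  after byte 0 (72): sum1=114, sum2=114
  after byte 1 (EF): sum1=98, sum2=212
  after byte 2 (A4): sum1=7, sum2=219
  after byte 3 (4C): sum1=83, sum2=47
  after byte 4 (65): sum1=184, sum2=231
Checksum = sum2·256 + sum1 = 231·256 + 184 = 59320 = 0xE7B8.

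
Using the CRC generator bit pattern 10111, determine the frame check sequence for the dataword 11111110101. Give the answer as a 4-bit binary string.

Append 4 zeros: 111111101010000. Divide by 10111 (XOR where the leading bit is 1):
  pos 0: 11111 XOR 10111 = 01000
  pos 1: 10001 XOR 10111 = 00110
  pos 3: 11010 XOR 10111 = 01101
  pos 4: 11011 XOR 10111 = 01100
  pos 5: 11000 XOR 10111 = 01111
  pos 6: 11111 XOR 10111 = 01000
  pos 7: 10000 XOR 10111 = 00111
  pos 9: 11100 XOR 10111 = 01011
  pos 10: 10110 XOR 10111 = 00001
Remainder (last 4 bits) = 0001. This is the CRC / FCS.

0001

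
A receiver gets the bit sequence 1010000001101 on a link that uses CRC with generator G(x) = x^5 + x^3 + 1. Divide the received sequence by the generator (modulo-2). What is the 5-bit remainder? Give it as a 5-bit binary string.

00000

Modulo-2 division of 1010000001101 by 101001:
  pos 0: 101000 XOR 101001 = 000001
  pos 5: 100011 XOR 101001 = 001010
  pos 7: 101001 XOR 101001 = 000000
Remainder = 00000 (zero — the frame passes the CRC check).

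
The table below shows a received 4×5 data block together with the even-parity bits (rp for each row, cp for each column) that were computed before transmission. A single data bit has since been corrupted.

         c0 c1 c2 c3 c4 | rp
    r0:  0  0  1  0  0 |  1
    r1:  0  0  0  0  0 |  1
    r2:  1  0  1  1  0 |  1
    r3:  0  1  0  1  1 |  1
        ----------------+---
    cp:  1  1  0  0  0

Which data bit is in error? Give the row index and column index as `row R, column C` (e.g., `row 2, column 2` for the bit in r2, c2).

Recompute each row's even parity and compare to rp:
  r0: data parity 1, sent rp 1 → ok
  r1: data parity 0, sent rp 1 → mismatch
  r2: data parity 1, sent rp 1 → ok
  r3: data parity 1, sent rp 1 → ok
Recompute each column's even parity and compare to cp:
  c0: data parity 1, sent cp 1 → ok
  c1: data parity 1, sent cp 1 → ok
  c2: data parity 0, sent cp 0 → ok
  c3: data parity 0, sent cp 0 → ok
  c4: data parity 1, sent cp 0 → mismatch
Exactly one row (r1) and one column (c4) fail → the flipped bit is at their intersection.

row 1, column 4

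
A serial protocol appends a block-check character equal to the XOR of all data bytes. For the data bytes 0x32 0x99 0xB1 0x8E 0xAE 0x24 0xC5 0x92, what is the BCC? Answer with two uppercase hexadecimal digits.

49

XOR the bytes together:
  start with 0x32
  0x32 ⊕ 0x99 = 0xAB
  0xAB ⊕ 0xB1 = 0x1A
  0x1A ⊕ 0x8E = 0x94
  0x94 ⊕ 0xAE = 0x3A
  0x3A ⊕ 0x24 = 0x1E
  0x1E ⊕ 0xC5 = 0xDB
  0xDB ⊕ 0x92 = 0x49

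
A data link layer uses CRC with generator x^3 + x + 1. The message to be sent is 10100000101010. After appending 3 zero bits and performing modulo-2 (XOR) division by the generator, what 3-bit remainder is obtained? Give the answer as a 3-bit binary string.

Append 3 zeros: 10100000101010000. Divide by 1011 (XOR where the leading bit is 1):
  pos 0: 1010 XOR 1011 = 0001
  pos 3: 1000 XOR 1011 = 0011
  pos 5: 1101 XOR 1011 = 0110
  pos 6: 1100 XOR 1011 = 0111
  pos 7: 1111 XOR 1011 = 0100
  pos 8: 1000 XOR 1011 = 0011
  pos 10: 1110 XOR 1011 = 0101
  pos 11: 1010 XOR 1011 = 0001
Remainder (last 3 bits) = 100. This is the CRC / FCS.

100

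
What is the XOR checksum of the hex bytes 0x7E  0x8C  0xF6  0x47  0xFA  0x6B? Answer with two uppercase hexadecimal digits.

D2

XOR the bytes together:
  start with 0x7E
  0x7E ⊕ 0x8C = 0xF2
  0xF2 ⊕ 0xF6 = 0x04
  0x04 ⊕ 0x47 = 0x43
  0x43 ⊕ 0xFA = 0xB9
  0xB9 ⊕ 0x6B = 0xD2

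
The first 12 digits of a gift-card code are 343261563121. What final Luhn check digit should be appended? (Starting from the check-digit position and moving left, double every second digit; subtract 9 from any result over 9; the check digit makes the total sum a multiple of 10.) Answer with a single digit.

Partial digits right→left: 1 2 1 3 6 5 1 6 2 3 4 3
Double every second digit counting from the check-digit position (so the 1st, 3rd, 5th, ... of the partial from the right).
  doubled (with −9 where >9): 2 2 3 2 4 8 → sum 21
  kept as-is: 2 3 5 6 3 3 → sum 22
Total = 21 + 22 = 43.
Check digit = (10 − (43 mod 10)) mod 10 = 7.

7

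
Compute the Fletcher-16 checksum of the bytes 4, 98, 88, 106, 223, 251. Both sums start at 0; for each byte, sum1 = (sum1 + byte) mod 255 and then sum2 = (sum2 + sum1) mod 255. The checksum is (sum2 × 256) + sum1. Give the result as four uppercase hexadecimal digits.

6005

Running sums (mod 255):
  after byte 0 (4): sum1=4, sum2=4
  after byte 1 (98): sum1=102, sum2=106
  after byte 2 (88): sum1=190, sum2=41
  after byte 3 (106): sum1=41, sum2=82
  after byte 4 (223): sum1=9, sum2=91
  after byte 5 (251): sum1=5, sum2=96
Checksum = sum2·256 + sum1 = 96·256 + 5 = 24581 = 0x6005.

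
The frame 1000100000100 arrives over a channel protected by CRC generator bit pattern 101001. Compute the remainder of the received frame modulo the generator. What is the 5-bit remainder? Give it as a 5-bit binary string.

Modulo-2 division of 1000100000100 by 101001:
  pos 0: 100010 XOR 101001 = 001011
  pos 2: 101100 XOR 101001 = 000101
  pos 5: 101001 XOR 101001 = 000000
Remainder = 00000 (zero — the frame passes the CRC check).

00000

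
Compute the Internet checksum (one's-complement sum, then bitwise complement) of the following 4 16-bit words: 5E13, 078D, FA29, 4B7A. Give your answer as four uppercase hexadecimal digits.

One's-complement addition (fold any carry out of bit 15 back into bit 0):
  0x5E13 + 0x078D = 0x065A0
  0x65A0 + 0xFA29 = 0x15FC9 → wrap carry → 0x5FCA
  0x5FCA + 0x4B7A = 0x0AB44
One's-complement sum = 0xAB44.
Checksum = ~0xAB44 & 0xFFFF = 0x54BB.

54BB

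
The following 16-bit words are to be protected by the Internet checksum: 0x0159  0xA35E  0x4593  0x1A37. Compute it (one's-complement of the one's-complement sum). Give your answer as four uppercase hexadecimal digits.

One's-complement addition (fold any carry out of bit 15 back into bit 0):
  0x0159 + 0xA35E = 0x0A4B7
  0xA4B7 + 0x4593 = 0x0EA4A
  0xEA4A + 0x1A37 = 0x10481 → wrap carry → 0x0482
One's-complement sum = 0x0482.
Checksum = ~0x0482 & 0xFFFF = 0xFB7D.

FB7D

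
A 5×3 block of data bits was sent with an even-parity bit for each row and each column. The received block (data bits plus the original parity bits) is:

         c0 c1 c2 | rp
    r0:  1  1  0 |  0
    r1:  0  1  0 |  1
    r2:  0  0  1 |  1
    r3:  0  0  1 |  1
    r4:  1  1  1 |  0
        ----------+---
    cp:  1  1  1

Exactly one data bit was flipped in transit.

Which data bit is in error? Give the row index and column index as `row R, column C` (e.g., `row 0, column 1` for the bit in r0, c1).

Recompute each row's even parity and compare to rp:
  r0: data parity 0, sent rp 0 → ok
  r1: data parity 1, sent rp 1 → ok
  r2: data parity 1, sent rp 1 → ok
  r3: data parity 1, sent rp 1 → ok
  r4: data parity 1, sent rp 0 → mismatch
Recompute each column's even parity and compare to cp:
  c0: data parity 0, sent cp 1 → mismatch
  c1: data parity 1, sent cp 1 → ok
  c2: data parity 1, sent cp 1 → ok
Exactly one row (r4) and one column (c0) fail → the flipped bit is at their intersection.

row 4, column 0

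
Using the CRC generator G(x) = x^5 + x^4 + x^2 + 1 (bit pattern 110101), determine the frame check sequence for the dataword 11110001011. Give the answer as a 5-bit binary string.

Append 5 zeros: 1111000101100000. Divide by 110101 (XOR where the leading bit is 1):
  pos 0: 111100 XOR 110101 = 001001
  pos 2: 100101 XOR 110101 = 010000
  pos 3: 100000 XOR 110101 = 010101
  pos 4: 101011 XOR 110101 = 011110
  pos 5: 111101 XOR 110101 = 001000
  pos 7: 100000 XOR 110101 = 010101
  pos 8: 101010 XOR 110101 = 011111
  pos 9: 111110 XOR 110101 = 001011
Remainder (last 5 bits) = 10110. This is the CRC / FCS.

10110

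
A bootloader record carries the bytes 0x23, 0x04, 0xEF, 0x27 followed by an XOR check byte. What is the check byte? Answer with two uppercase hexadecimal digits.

EF

XOR the bytes together:
  start with 0x23
  0x23 ⊕ 0x04 = 0x27
  0x27 ⊕ 0xEF = 0xC8
  0xC8 ⊕ 0x27 = 0xEF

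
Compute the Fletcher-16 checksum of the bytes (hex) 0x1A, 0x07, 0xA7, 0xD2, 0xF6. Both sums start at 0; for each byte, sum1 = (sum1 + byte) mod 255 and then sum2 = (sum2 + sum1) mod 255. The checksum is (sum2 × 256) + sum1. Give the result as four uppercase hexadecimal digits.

3292

Running sums (mod 255):
  after byte 0 (0x1A): sum1=26, sum2=26
  after byte 1 (0x07): sum1=33, sum2=59
  after byte 2 (0xA7): sum1=200, sum2=4
  after byte 3 (0xD2): sum1=155, sum2=159
  after byte 4 (0xF6): sum1=146, sum2=50
Checksum = sum2·256 + sum1 = 50·256 + 146 = 12946 = 0x3292.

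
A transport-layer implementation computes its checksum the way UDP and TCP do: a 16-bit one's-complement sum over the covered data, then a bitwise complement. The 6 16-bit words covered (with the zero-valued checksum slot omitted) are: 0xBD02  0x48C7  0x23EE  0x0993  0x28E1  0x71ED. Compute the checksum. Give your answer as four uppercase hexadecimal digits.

One's-complement addition (fold any carry out of bit 15 back into bit 0):
  0xBD02 + 0x48C7 = 0x105C9 → wrap carry → 0x05CA
  0x05CA + 0x23EE = 0x029B8
  0x29B8 + 0x0993 = 0x0334B
  0x334B + 0x28E1 = 0x05C2C
  0x5C2C + 0x71ED = 0x0CE19
One's-complement sum = 0xCE19.
Checksum = ~0xCE19 & 0xFFFF = 0x31E6.

31E6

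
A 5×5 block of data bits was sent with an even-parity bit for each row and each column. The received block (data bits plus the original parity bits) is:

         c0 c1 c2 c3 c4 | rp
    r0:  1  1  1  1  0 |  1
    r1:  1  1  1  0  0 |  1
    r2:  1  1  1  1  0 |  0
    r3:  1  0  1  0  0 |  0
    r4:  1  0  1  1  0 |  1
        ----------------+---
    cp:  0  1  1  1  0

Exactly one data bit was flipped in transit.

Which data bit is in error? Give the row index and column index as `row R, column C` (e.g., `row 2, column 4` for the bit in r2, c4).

row 0, column 0

Recompute each row's even parity and compare to rp:
  r0: data parity 0, sent rp 1 → mismatch
  r1: data parity 1, sent rp 1 → ok
  r2: data parity 0, sent rp 0 → ok
  r3: data parity 0, sent rp 0 → ok
  r4: data parity 1, sent rp 1 → ok
Recompute each column's even parity and compare to cp:
  c0: data parity 1, sent cp 0 → mismatch
  c1: data parity 1, sent cp 1 → ok
  c2: data parity 1, sent cp 1 → ok
  c3: data parity 1, sent cp 1 → ok
  c4: data parity 0, sent cp 0 → ok
Exactly one row (r0) and one column (c0) fail → the flipped bit is at their intersection.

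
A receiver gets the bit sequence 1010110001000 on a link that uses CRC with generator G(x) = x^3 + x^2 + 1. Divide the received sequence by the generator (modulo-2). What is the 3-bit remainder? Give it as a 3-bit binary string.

000

Modulo-2 division of 1010110001000 by 1101:
  pos 0: 1010 XOR 1101 = 0111
  pos 1: 1111 XOR 1101 = 0010
  pos 3: 1010 XOR 1101 = 0111
  pos 4: 1110 XOR 1101 = 0011
  pos 6: 1101 XOR 1101 = 0000
Remainder = 000 (zero — the frame passes the CRC check).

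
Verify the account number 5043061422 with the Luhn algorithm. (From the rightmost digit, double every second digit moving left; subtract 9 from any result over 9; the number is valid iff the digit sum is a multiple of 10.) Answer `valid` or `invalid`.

From the right, keep odd positions and double even positions (subtract 9 from any doubled value over 9):
  doubled (positions 2,4,...): 4 2 0 8 1 → sum 15
  kept (positions 1,3,...): 2 4 6 3 0 → sum 15
Total = 30.
30 mod 10 = 0, so the number is valid.

valid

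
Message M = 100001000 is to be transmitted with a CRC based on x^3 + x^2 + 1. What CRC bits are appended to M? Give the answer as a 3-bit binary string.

Append 3 zeros: 100001000000. Divide by 1101 (XOR where the leading bit is 1):
  pos 0: 1000 XOR 1101 = 0101
  pos 1: 1010 XOR 1101 = 0111
  pos 2: 1111 XOR 1101 = 0010
  pos 4: 1000 XOR 1101 = 0101
  pos 5: 1010 XOR 1101 = 0111
  pos 6: 1110 XOR 1101 = 0011
  pos 8: 1100 XOR 1101 = 0001
Remainder (last 3 bits) = 001. This is the CRC / FCS.

001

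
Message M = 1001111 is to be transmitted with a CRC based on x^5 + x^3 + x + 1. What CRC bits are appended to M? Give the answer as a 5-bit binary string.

11001

Append 5 zeros: 100111100000. Divide by 101011 (XOR where the leading bit is 1):
  pos 0: 100111 XOR 101011 = 001100
  pos 2: 110010 XOR 101011 = 011001
  pos 3: 110010 XOR 101011 = 011001
  pos 4: 110010 XOR 101011 = 011001
  pos 5: 110010 XOR 101011 = 011001
  pos 6: 110010 XOR 101011 = 011001
Remainder (last 5 bits) = 11001. This is the CRC / FCS.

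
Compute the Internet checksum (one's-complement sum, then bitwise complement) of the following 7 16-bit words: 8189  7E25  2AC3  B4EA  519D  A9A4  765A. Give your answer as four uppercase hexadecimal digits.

One's-complement addition (fold any carry out of bit 15 back into bit 0):
  0x8189 + 0x7E25 = 0x0FFAE
  0xFFAE + 0x2AC3 = 0x12A71 → wrap carry → 0x2A72
  0x2A72 + 0xB4EA = 0x0DF5C
  0xDF5C + 0x519D = 0x130F9 → wrap carry → 0x30FA
  0x30FA + 0xA9A4 = 0x0DA9E
  0xDA9E + 0x765A = 0x150F8 → wrap carry → 0x50F9
One's-complement sum = 0x50F9.
Checksum = ~0x50F9 & 0xFFFF = 0xAF06.

AF06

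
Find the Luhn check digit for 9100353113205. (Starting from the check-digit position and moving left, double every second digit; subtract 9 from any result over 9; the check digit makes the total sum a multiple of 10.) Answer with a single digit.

2

Partial digits right→left: 5 0 2 3 1 1 3 5 3 0 0 1 9
Double every second digit counting from the check-digit position (so the 1st, 3rd, 5th, ... of the partial from the right).
  doubled (with −9 where >9): 1 4 2 6 6 0 9 → sum 28
  kept as-is: 0 3 1 5 0 1 → sum 10
Total = 28 + 10 = 38.
Check digit = (10 − (38 mod 10)) mod 10 = 2.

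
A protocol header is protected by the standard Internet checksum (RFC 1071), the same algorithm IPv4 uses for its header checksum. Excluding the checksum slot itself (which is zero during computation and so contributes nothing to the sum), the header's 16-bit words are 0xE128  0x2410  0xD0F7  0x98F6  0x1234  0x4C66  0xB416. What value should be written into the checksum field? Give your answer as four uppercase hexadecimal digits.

One's-complement addition (fold any carry out of bit 15 back into bit 0):
  0xE128 + 0x2410 = 0x10538 → wrap carry → 0x0539
  0x0539 + 0xD0F7 = 0x0D630
  0xD630 + 0x98F6 = 0x16F26 → wrap carry → 0x6F27
  0x6F27 + 0x1234 = 0x0815B
  0x815B + 0x4C66 = 0x0CDC1
  0xCDC1 + 0xB416 = 0x181D7 → wrap carry → 0x81D8
One's-complement sum = 0x81D8.
Checksum = ~0x81D8 & 0xFFFF = 0x7E27.

7E27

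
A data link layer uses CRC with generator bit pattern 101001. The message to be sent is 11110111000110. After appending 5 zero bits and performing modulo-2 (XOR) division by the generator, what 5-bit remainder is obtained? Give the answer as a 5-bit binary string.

10000

Append 5 zeros: 1111011100011000000. Divide by 101001 (XOR where the leading bit is 1):
  pos 0: 111101 XOR 101001 = 010100
  pos 1: 101001 XOR 101001 = 000000
  pos 7: 100011 XOR 101001 = 001010
  pos 9: 101000 XOR 101001 = 000001
Remainder (last 5 bits) = 10000. This is the CRC / FCS.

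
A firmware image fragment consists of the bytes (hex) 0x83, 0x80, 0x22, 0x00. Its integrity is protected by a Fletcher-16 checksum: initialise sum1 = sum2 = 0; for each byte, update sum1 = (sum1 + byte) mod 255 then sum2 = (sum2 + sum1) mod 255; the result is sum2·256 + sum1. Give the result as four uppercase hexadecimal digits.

D326

Running sums (mod 255):
  after byte 0 (0x83): sum1=131, sum2=131
  after byte 1 (0x80): sum1=4, sum2=135
  after byte 2 (0x22): sum1=38, sum2=173
  after byte 3 (0x00): sum1=38, sum2=211
Checksum = sum2·256 + sum1 = 211·256 + 38 = 54054 = 0xD326.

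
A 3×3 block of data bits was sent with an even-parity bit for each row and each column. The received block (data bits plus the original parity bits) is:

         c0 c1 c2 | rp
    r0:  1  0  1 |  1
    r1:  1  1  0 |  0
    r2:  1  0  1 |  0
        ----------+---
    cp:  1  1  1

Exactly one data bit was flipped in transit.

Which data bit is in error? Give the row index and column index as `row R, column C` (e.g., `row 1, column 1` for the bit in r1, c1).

Recompute each row's even parity and compare to rp:
  r0: data parity 0, sent rp 1 → mismatch
  r1: data parity 0, sent rp 0 → ok
  r2: data parity 0, sent rp 0 → ok
Recompute each column's even parity and compare to cp:
  c0: data parity 1, sent cp 1 → ok
  c1: data parity 1, sent cp 1 → ok
  c2: data parity 0, sent cp 1 → mismatch
Exactly one row (r0) and one column (c2) fail → the flipped bit is at their intersection.

row 0, column 2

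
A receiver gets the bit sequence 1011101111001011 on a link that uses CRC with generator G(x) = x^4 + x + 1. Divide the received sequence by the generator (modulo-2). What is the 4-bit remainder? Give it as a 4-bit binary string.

Modulo-2 division of 1011101111001011 by 10011:
  pos 0: 10111 XOR 10011 = 00100
  pos 2: 10001 XOR 10011 = 00010
  pos 5: 10111 XOR 10011 = 00100
  pos 7: 10000 XOR 10011 = 00011
  pos 10: 11101 XOR 10011 = 01110
  pos 11: 11101 XOR 10011 = 01110
Remainder = 1110 (nonzero — an error is detected).

1110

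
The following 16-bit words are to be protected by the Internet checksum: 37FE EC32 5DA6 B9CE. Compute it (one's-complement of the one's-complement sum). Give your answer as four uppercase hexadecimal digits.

One's-complement addition (fold any carry out of bit 15 back into bit 0):
  0x37FE + 0xEC32 = 0x12430 → wrap carry → 0x2431
  0x2431 + 0x5DA6 = 0x081D7
  0x81D7 + 0xB9CE = 0x13BA5 → wrap carry → 0x3BA6
One's-complement sum = 0x3BA6.
Checksum = ~0x3BA6 & 0xFFFF = 0xC459.

C459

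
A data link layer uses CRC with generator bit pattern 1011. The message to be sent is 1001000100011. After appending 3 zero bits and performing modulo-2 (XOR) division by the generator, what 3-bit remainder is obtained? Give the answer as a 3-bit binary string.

010

Append 3 zeros: 1001000100011000. Divide by 1011 (XOR where the leading bit is 1):
  pos 0: 1001 XOR 1011 = 0010
  pos 2: 1000 XOR 1011 = 0011
  pos 4: 1101 XOR 1011 = 0110
  pos 5: 1100 XOR 1011 = 0111
  pos 6: 1110 XOR 1011 = 0101
  pos 7: 1010 XOR 1011 = 0001
  pos 10: 1110 XOR 1011 = 0101
  pos 11: 1010 XOR 1011 = 0001
Remainder (last 3 bits) = 010. This is the CRC / FCS.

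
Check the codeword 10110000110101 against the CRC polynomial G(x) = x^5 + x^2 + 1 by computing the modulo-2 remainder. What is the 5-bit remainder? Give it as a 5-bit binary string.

11010

Modulo-2 division of 10110000110101 by 100101:
  pos 0: 101100 XOR 100101 = 001001
  pos 2: 100100 XOR 100101 = 000001
  pos 7: 111010 XOR 100101 = 011111
  pos 8: 111111 XOR 100101 = 011010
Remainder = 11010 (nonzero — an error is detected).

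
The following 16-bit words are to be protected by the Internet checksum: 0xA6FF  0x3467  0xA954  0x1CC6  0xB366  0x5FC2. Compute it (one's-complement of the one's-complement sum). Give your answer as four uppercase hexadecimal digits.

4B55

One's-complement addition (fold any carry out of bit 15 back into bit 0):
  0xA6FF + 0x3467 = 0x0DB66
  0xDB66 + 0xA954 = 0x184BA → wrap carry → 0x84BB
  0x84BB + 0x1CC6 = 0x0A181
  0xA181 + 0xB366 = 0x154E7 → wrap carry → 0x54E8
  0x54E8 + 0x5FC2 = 0x0B4AA
One's-complement sum = 0xB4AA.
Checksum = ~0xB4AA & 0xFFFF = 0x4B55.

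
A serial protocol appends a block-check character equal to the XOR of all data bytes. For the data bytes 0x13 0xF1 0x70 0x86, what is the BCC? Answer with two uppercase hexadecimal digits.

14

XOR the bytes together:
  start with 0x13
  0x13 ⊕ 0xF1 = 0xE2
  0xE2 ⊕ 0x70 = 0x92
  0x92 ⊕ 0x86 = 0x14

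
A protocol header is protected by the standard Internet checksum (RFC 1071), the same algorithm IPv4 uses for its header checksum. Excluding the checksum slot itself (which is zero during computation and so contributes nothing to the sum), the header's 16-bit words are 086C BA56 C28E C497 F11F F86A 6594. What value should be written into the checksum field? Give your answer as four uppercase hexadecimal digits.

66F7

One's-complement addition (fold any carry out of bit 15 back into bit 0):
  0x086C + 0xBA56 = 0x0C2C2
  0xC2C2 + 0xC28E = 0x18550 → wrap carry → 0x8551
  0x8551 + 0xC497 = 0x149E8 → wrap carry → 0x49E9
  0x49E9 + 0xF11F = 0x13B08 → wrap carry → 0x3B09
  0x3B09 + 0xF86A = 0x13373 → wrap carry → 0x3374
  0x3374 + 0x6594 = 0x09908
One's-complement sum = 0x9908.
Checksum = ~0x9908 & 0xFFFF = 0x66F7.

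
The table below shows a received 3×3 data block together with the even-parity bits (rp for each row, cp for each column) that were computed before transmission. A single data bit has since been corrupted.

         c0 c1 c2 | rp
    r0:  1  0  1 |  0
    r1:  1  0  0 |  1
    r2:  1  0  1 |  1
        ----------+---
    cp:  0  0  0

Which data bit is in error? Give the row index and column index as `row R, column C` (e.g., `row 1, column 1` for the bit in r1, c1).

Recompute each row's even parity and compare to rp:
  r0: data parity 0, sent rp 0 → ok
  r1: data parity 1, sent rp 1 → ok
  r2: data parity 0, sent rp 1 → mismatch
Recompute each column's even parity and compare to cp:
  c0: data parity 1, sent cp 0 → mismatch
  c1: data parity 0, sent cp 0 → ok
  c2: data parity 0, sent cp 0 → ok
Exactly one row (r2) and one column (c0) fail → the flipped bit is at their intersection.

row 2, column 0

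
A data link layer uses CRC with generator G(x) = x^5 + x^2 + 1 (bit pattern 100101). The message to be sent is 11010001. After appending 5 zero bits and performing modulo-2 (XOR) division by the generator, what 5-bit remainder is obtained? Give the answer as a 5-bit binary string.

Append 5 zeros: 1101000100000. Divide by 100101 (XOR where the leading bit is 1):
  pos 0: 110100 XOR 100101 = 010001
  pos 1: 100010 XOR 100101 = 000111
  pos 4: 111100 XOR 100101 = 011001
  pos 5: 110010 XOR 100101 = 010111
  pos 6: 101110 XOR 100101 = 001011
Remainder (last 5 bits) = 10110. This is the CRC / FCS.

10110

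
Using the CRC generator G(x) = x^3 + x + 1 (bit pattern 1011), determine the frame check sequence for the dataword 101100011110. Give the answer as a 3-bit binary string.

Append 3 zeros: 101100011110000. Divide by 1011 (XOR where the leading bit is 1):
  pos 0: 1011 XOR 1011 = 0000
  pos 7: 1111 XOR 1011 = 0100
  pos 8: 1000 XOR 1011 = 0011
  pos 10: 1100 XOR 1011 = 0111
  pos 11: 1110 XOR 1011 = 0101
Remainder (last 3 bits) = 101. This is the CRC / FCS.

101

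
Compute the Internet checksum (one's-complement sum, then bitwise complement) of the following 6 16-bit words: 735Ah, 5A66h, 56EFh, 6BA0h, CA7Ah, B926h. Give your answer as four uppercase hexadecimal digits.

One's-complement addition (fold any carry out of bit 15 back into bit 0):
  0x735A + 0x5A66 = 0x0CDC0
  0xCDC0 + 0x56EF = 0x124AF → wrap carry → 0x24B0
  0x24B0 + 0x6BA0 = 0x09050
  0x9050 + 0xCA7A = 0x15ACA → wrap carry → 0x5ACB
  0x5ACB + 0xB926 = 0x113F1 → wrap carry → 0x13F2
One's-complement sum = 0x13F2.
Checksum = ~0x13F2 & 0xFFFF = 0xEC0D.

EC0D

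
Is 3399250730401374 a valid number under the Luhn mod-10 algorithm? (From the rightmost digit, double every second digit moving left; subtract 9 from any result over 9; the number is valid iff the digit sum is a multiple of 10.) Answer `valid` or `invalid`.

From the right, keep odd positions and double even positions (subtract 9 from any doubled value over 9):
  doubled (positions 2,4,...): 5 2 8 6 0 4 9 6 → sum 40
  kept (positions 1,3,...): 4 3 0 0 7 5 9 3 → sum 31
Total = 71.
71 mod 10 = 1, so the number is invalid.

invalid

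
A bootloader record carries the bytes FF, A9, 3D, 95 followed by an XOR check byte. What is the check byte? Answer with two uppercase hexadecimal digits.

XOR the bytes together:
  start with 0xFF
  0xFF ⊕ 0xA9 = 0x56
  0x56 ⊕ 0x3D = 0x6B
  0x6B ⊕ 0x95 = 0xFE

FE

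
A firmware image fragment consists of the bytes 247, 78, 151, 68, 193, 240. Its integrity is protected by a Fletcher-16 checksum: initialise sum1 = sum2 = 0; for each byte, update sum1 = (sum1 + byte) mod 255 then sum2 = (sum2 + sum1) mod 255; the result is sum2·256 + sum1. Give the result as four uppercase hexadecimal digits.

F6D4

Running sums (mod 255):
  after byte 0 (247): sum1=247, sum2=247
  after byte 1 (78): sum1=70, sum2=62
  after byte 2 (151): sum1=221, sum2=28
  after byte 3 (68): sum1=34, sum2=62
  after byte 4 (193): sum1=227, sum2=34
  after byte 5 (240): sum1=212, sum2=246
Checksum = sum2·256 + sum1 = 246·256 + 212 = 63188 = 0xF6D4.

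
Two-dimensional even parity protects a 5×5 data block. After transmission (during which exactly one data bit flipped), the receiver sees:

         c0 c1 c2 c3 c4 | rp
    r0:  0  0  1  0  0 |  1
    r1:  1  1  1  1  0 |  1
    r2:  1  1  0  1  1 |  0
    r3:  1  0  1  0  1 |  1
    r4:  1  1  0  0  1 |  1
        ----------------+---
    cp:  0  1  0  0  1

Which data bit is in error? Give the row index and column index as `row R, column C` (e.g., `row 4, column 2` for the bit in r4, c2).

row 1, column 2

Recompute each row's even parity and compare to rp:
  r0: data parity 1, sent rp 1 → ok
  r1: data parity 0, sent rp 1 → mismatch
  r2: data parity 0, sent rp 0 → ok
  r3: data parity 1, sent rp 1 → ok
  r4: data parity 1, sent rp 1 → ok
Recompute each column's even parity and compare to cp:
  c0: data parity 0, sent cp 0 → ok
  c1: data parity 1, sent cp 1 → ok
  c2: data parity 1, sent cp 0 → mismatch
  c3: data parity 0, sent cp 0 → ok
  c4: data parity 1, sent cp 1 → ok
Exactly one row (r1) and one column (c2) fail → the flipped bit is at their intersection.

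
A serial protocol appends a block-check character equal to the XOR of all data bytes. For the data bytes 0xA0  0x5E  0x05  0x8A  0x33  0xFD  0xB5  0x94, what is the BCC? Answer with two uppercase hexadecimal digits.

9E

XOR the bytes together:
  start with 0xA0
  0xA0 ⊕ 0x5E = 0xFE
  0xFE ⊕ 0x05 = 0xFB
  0xFB ⊕ 0x8A = 0x71
  0x71 ⊕ 0x33 = 0x42
  0x42 ⊕ 0xFD = 0xBF
  0xBF ⊕ 0xB5 = 0x0A
  0x0A ⊕ 0x94 = 0x9E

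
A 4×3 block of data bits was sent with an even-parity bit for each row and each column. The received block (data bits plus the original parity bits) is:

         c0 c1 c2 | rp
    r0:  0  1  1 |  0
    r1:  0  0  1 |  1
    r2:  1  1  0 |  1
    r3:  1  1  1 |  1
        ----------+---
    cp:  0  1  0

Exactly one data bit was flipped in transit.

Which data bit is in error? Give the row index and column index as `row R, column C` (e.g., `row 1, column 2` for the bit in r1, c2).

row 2, column 2

Recompute each row's even parity and compare to rp:
  r0: data parity 0, sent rp 0 → ok
  r1: data parity 1, sent rp 1 → ok
  r2: data parity 0, sent rp 1 → mismatch
  r3: data parity 1, sent rp 1 → ok
Recompute each column's even parity and compare to cp:
  c0: data parity 0, sent cp 0 → ok
  c1: data parity 1, sent cp 1 → ok
  c2: data parity 1, sent cp 0 → mismatch
Exactly one row (r2) and one column (c2) fail → the flipped bit is at their intersection.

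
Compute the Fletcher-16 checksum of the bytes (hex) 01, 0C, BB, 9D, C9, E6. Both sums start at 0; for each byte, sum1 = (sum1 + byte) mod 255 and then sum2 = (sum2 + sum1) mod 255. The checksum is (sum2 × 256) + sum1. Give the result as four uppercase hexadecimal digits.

Running sums (mod 255):
  after byte 0 (01): sum1=1, sum2=1
  after byte 1 (0C): sum1=13, sum2=14
  after byte 2 (BB): sum1=200, sum2=214
  after byte 3 (9D): sum1=102, sum2=61
  after byte 4 (C9): sum1=48, sum2=109
  after byte 5 (E6): sum1=23, sum2=132
Checksum = sum2·256 + sum1 = 132·256 + 23 = 33815 = 0x8417.

8417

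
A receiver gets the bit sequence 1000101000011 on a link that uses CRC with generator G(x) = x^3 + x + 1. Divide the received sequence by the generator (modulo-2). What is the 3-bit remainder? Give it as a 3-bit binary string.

Modulo-2 division of 1000101000011 by 1011:
  pos 0: 1000 XOR 1011 = 0011
  pos 2: 1110 XOR 1011 = 0101
  pos 3: 1011 XOR 1011 = 0000
Remainder = 011 (nonzero — an error is detected).

011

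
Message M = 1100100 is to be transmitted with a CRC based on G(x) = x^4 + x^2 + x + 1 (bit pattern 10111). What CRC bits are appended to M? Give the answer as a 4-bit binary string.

0111

Append 4 zeros: 11001000000. Divide by 10111 (XOR where the leading bit is 1):
  pos 0: 11001 XOR 10111 = 01110
  pos 1: 11100 XOR 10111 = 01011
  pos 2: 10110 XOR 10111 = 00001
  pos 6: 10000 XOR 10111 = 00111
Remainder (last 4 bits) = 0111. This is the CRC / FCS.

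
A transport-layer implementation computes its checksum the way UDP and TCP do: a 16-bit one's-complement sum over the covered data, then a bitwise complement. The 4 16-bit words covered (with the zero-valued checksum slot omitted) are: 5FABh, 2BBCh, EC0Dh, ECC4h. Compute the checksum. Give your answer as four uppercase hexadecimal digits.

9BC5

One's-complement addition (fold any carry out of bit 15 back into bit 0):
  0x5FAB + 0x2BBC = 0x08B67
  0x8B67 + 0xEC0D = 0x17774 → wrap carry → 0x7775
  0x7775 + 0xECC4 = 0x16439 → wrap carry → 0x643A
One's-complement sum = 0x643A.
Checksum = ~0x643A & 0xFFFF = 0x9BC5.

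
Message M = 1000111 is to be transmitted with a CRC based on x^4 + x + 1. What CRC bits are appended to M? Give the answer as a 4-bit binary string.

1110

Append 4 zeros: 10001110000. Divide by 10011 (XOR where the leading bit is 1):
  pos 0: 10001 XOR 10011 = 00010
  pos 3: 10110 XOR 10011 = 00101
  pos 5: 10100 XOR 10011 = 00111
Remainder (last 4 bits) = 1110. This is the CRC / FCS.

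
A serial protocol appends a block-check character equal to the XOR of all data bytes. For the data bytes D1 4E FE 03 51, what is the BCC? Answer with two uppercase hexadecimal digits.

XOR the bytes together:
  start with 0xD1
  0xD1 ⊕ 0x4E = 0x9F
  0x9F ⊕ 0xFE = 0x61
  0x61 ⊕ 0x03 = 0x62
  0x62 ⊕ 0x51 = 0x33

33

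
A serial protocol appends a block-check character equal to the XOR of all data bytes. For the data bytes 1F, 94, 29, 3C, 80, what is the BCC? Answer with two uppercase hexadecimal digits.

XOR the bytes together:
  start with 0x1F
  0x1F ⊕ 0x94 = 0x8B
  0x8B ⊕ 0x29 = 0xA2
  0xA2 ⊕ 0x3C = 0x9E
  0x9E ⊕ 0x80 = 0x1E

1E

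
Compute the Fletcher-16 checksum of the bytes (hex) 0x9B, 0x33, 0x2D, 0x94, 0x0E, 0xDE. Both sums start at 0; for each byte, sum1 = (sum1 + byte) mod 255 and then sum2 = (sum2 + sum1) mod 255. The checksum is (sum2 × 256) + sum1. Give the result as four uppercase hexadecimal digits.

137D

Running sums (mod 255):
  after byte 0 (0x9B): sum1=155, sum2=155
  after byte 1 (0x33): sum1=206, sum2=106
  after byte 2 (0x2D): sum1=251, sum2=102
  after byte 3 (0x94): sum1=144, sum2=246
  after byte 4 (0x0E): sum1=158, sum2=149
  after byte 5 (0xDE): sum1=125, sum2=19
Checksum = sum2·256 + sum1 = 19·256 + 125 = 4989 = 0x137D.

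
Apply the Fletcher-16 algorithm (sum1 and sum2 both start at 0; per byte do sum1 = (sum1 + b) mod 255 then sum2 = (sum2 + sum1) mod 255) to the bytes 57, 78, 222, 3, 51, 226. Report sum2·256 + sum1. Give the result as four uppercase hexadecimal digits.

Running sums (mod 255):
  after byte 0 (57): sum1=57, sum2=57
  after byte 1 (78): sum1=135, sum2=192
  after byte 2 (222): sum1=102, sum2=39
  after byte 3 (3): sum1=105, sum2=144
  after byte 4 (51): sum1=156, sum2=45
  after byte 5 (226): sum1=127, sum2=172
Checksum = sum2·256 + sum1 = 172·256 + 127 = 44159 = 0xAC7F.

AC7F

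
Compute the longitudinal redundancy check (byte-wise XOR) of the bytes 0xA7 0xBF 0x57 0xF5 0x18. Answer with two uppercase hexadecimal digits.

XOR the bytes together:
  start with 0xA7
  0xA7 ⊕ 0xBF = 0x18
  0x18 ⊕ 0x57 = 0x4F
  0x4F ⊕ 0xF5 = 0xBA
  0xBA ⊕ 0x18 = 0xA2

A2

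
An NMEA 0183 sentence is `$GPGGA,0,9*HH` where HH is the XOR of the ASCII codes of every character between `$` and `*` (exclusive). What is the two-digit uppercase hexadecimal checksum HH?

XOR the ASCII codes of the payload characters:
  'G' = 0x47 → acc = 0x47
  'P' = 0x50 → acc = 0x17
  'G' = 0x47 → acc = 0x50
  'G' = 0x47 → acc = 0x17
  'A' = 0x41 → acc = 0x56
  ',' = 0x2C → acc = 0x7A
  '0' = 0x30 → acc = 0x4A
  ',' = 0x2C → acc = 0x66
  '9' = 0x39 → acc = 0x5F
Checksum = 0x5F.

5F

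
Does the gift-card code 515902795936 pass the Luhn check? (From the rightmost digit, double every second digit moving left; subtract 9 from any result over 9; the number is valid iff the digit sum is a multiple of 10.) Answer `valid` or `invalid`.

valid

From the right, keep odd positions and double even positions (subtract 9 from any doubled value over 9):
  doubled (positions 2,4,...): 6 1 5 0 1 1 → sum 14
  kept (positions 1,3,...): 6 9 9 2 9 1 → sum 36
Total = 50.
50 mod 10 = 0, so the number is valid.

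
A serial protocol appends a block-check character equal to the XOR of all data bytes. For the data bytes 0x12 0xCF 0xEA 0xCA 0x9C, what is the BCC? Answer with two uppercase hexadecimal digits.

XOR the bytes together:
  start with 0x12
  0x12 ⊕ 0xCF = 0xDD
  0xDD ⊕ 0xEA = 0x37
  0x37 ⊕ 0xCA = 0xFD
  0xFD ⊕ 0x9C = 0x61

61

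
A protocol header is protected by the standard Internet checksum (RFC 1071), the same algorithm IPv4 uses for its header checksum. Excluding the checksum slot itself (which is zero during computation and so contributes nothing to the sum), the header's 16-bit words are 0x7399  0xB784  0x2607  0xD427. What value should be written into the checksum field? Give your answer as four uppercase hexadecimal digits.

One's-complement addition (fold any carry out of bit 15 back into bit 0):
  0x7399 + 0xB784 = 0x12B1D → wrap carry → 0x2B1E
  0x2B1E + 0x2607 = 0x05125
  0x5125 + 0xD427 = 0x1254C → wrap carry → 0x254D
One's-complement sum = 0x254D.
Checksum = ~0x254D & 0xFFFF = 0xDAB2.

DAB2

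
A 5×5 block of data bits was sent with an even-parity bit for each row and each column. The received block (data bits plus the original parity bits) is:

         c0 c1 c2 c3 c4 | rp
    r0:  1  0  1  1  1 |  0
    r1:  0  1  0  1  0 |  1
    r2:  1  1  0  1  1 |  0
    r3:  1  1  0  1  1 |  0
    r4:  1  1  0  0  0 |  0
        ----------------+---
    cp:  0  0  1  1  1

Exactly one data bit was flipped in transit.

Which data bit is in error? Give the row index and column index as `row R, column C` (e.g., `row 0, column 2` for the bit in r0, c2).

row 1, column 3

Recompute each row's even parity and compare to rp:
  r0: data parity 0, sent rp 0 → ok
  r1: data parity 0, sent rp 1 → mismatch
  r2: data parity 0, sent rp 0 → ok
  r3: data parity 0, sent rp 0 → ok
  r4: data parity 0, sent rp 0 → ok
Recompute each column's even parity and compare to cp:
  c0: data parity 0, sent cp 0 → ok
  c1: data parity 0, sent cp 0 → ok
  c2: data parity 1, sent cp 1 → ok
  c3: data parity 0, sent cp 1 → mismatch
  c4: data parity 1, sent cp 1 → ok
Exactly one row (r1) and one column (c3) fail → the flipped bit is at their intersection.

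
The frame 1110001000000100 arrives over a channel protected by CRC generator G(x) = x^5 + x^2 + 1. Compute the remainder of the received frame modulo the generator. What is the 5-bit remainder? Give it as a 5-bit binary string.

00000

Modulo-2 division of 1110001000000100 by 100101:
  pos 0: 111000 XOR 100101 = 011101
  pos 1: 111011 XOR 100101 = 011110
  pos 2: 111100 XOR 100101 = 011001
  pos 3: 110010 XOR 100101 = 010111
  pos 4: 101110 XOR 100101 = 001011
  pos 6: 101100 XOR 100101 = 001001
  pos 8: 100101 XOR 100101 = 000000
Remainder = 00000 (zero — the frame passes the CRC check).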